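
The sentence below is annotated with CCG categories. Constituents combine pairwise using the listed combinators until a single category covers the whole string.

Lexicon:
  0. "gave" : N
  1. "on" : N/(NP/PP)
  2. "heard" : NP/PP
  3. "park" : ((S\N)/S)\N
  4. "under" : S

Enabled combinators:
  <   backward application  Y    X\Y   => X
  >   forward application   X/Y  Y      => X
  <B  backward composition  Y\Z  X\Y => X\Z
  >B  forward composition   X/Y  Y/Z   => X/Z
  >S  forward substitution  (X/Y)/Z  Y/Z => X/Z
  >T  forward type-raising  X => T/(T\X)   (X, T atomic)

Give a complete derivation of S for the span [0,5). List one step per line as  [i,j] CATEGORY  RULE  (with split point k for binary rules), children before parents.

[0,5] S   <
  [0,1] "gave" : N
  [1,5] S\N   >
    [1,4] (S\N)/S   <
      [1,3] N   >
        [1,2] "on" : N/(NP/PP)
        [2,3] "heard" : NP/PP
      [3,4] "park" : ((S\N)/S)\N
    [4,5] "under" : S

[0,1] N  lex  "gave"
[1,2] N/(NP/PP)  lex  "on"
[2,3] NP/PP  lex  "heard"
[1,3] N  >  k=2
[3,4] ((S\N)/S)\N  lex  "park"
[1,4] (S\N)/S  <  k=3
[4,5] S  lex  "under"
[1,5] S\N  >  k=4
[0,5] S  <  k=1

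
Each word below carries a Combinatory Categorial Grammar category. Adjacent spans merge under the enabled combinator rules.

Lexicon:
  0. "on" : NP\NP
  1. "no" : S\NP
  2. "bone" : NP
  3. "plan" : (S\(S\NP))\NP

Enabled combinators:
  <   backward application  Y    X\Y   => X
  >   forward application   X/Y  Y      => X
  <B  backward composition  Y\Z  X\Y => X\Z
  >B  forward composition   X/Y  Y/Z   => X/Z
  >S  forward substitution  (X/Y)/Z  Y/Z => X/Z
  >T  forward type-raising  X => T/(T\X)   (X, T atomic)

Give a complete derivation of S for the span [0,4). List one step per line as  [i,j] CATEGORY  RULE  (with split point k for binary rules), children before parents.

[0,1] NP\NP  lex  "on"
[1,2] S\NP  lex  "no"
[0,2] S\NP  <B  k=1
[2,3] NP  lex  "bone"
[3,4] (S\(S\NP))\NP  lex  "plan"
[2,4] S\(S\NP)  <  k=3
[0,4] S  <  k=2

[0,4] S   <
  [0,2] S\NP   <B
    [0,1] "on" : NP\NP
    [1,2] "no" : S\NP
  [2,4] S\(S\NP)   <
    [2,3] "bone" : NP
    [3,4] "plan" : (S\(S\NP))\NP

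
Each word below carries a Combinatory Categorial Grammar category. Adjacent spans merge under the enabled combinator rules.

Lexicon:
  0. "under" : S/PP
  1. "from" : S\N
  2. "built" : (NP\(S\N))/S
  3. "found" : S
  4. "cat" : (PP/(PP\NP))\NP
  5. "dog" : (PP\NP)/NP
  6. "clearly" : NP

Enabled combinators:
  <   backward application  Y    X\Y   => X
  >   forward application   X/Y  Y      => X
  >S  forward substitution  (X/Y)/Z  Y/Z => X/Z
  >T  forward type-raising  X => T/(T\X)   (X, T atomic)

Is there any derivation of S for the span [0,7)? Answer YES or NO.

YES

[0,7] S   >
  [0,1] "under" : S/PP
  [1,7] PP   >
    [1,5] PP/(PP\NP)   <
      [1,4] NP   <
        [1,2] "from" : S\N
        [2,4] NP\(S\N)   >
          [2,3] "built" : (NP\(S\N))/S
          [3,4] "found" : S
      [4,5] "cat" : (PP/(PP\NP))\NP
    [5,7] PP\NP   >
      [5,6] "dog" : (PP\NP)/NP
      [6,7] "clearly" : NP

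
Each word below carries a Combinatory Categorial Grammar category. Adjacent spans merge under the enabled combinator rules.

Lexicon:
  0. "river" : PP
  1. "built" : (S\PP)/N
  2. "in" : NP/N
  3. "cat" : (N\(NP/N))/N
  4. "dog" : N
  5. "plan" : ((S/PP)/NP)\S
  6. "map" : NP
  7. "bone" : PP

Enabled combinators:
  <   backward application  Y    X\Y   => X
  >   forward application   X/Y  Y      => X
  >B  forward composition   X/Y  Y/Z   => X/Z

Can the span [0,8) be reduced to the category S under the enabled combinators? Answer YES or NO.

YES

[0,8] S   >
  [0,7] S/PP   >
    [0,6] (S/PP)/NP   <
      [0,5] S   <
        [0,1] "river" : PP
        [1,5] S\PP   >
          [1,2] "built" : (S\PP)/N
          [2,5] N   <
            [2,3] "in" : NP/N
            [3,5] N\(NP/N)   >
              [3,4] "cat" : (N\(NP/N))/N
              [4,5] "dog" : N
      [5,6] "plan" : ((S/PP)/NP)\S
    [6,7] "map" : NP
  [7,8] "bone" : PP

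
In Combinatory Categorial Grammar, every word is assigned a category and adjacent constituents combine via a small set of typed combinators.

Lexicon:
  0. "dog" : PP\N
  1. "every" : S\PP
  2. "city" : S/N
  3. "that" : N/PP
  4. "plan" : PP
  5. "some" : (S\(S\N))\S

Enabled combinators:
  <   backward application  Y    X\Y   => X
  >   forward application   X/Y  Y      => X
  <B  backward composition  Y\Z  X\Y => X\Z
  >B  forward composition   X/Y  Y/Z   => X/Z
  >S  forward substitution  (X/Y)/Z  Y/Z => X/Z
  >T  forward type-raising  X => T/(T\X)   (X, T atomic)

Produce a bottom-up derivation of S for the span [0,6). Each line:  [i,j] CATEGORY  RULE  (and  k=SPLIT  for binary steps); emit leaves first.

[0,1] PP\N  lex  "dog"
[1,2] S\PP  lex  "every"
[0,2] S\N  <B  k=1
[2,3] S/N  lex  "city"
[3,4] N/PP  lex  "that"
[4,5] PP  lex  "plan"
[3,5] N  >  k=4
[2,5] S  >  k=3
[5,6] (S\(S\N))\S  lex  "some"
[2,6] S\(S\N)  <  k=5
[0,6] S  <  k=2

[0,6] S   <
  [0,2] S\N   <B
    [0,1] "dog" : PP\N
    [1,2] "every" : S\PP
  [2,6] S\(S\N)   <
    [2,5] S   >
      [2,3] "city" : S/N
      [3,5] N   >
        [3,4] "that" : N/PP
        [4,5] "plan" : PP
    [5,6] "some" : (S\(S\N))\S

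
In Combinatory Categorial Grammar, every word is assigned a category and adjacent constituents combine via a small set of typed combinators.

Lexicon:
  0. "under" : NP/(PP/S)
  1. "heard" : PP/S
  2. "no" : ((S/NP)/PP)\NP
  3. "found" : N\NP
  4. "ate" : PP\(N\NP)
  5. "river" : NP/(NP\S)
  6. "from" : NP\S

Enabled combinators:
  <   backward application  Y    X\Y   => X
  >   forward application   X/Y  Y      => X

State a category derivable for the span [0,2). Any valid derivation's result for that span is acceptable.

[0,7] S   >
  [0,5] S/NP   >
    [0,3] (S/NP)/PP   <
      [0,2] NP   >
        [0,1] "under" : NP/(PP/S)
        [1,2] "heard" : PP/S
      [2,3] "no" : ((S/NP)/PP)\NP
    [3,5] PP   <
      [3,4] "found" : N\NP
      [4,5] "ate" : PP\(N\NP)
  [5,7] NP   >
    [5,6] "river" : NP/(NP\S)
    [6,7] "from" : NP\S

NP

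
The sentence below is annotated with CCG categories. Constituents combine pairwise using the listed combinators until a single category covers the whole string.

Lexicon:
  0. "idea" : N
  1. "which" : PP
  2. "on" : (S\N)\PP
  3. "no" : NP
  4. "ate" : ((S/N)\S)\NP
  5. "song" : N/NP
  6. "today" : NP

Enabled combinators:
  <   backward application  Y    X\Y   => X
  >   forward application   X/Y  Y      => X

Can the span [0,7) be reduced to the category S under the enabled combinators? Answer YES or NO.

[0,7] S   >
  [0,5] S/N   <
    [0,3] S   <
      [0,1] "idea" : N
      [1,3] S\N   <
        [1,2] "which" : PP
        [2,3] "on" : (S\N)\PP
    [3,5] (S/N)\S   <
      [3,4] "no" : NP
      [4,5] "ate" : ((S/N)\S)\NP
  [5,7] N   >
    [5,6] "song" : N/NP
    [6,7] "today" : NP

YES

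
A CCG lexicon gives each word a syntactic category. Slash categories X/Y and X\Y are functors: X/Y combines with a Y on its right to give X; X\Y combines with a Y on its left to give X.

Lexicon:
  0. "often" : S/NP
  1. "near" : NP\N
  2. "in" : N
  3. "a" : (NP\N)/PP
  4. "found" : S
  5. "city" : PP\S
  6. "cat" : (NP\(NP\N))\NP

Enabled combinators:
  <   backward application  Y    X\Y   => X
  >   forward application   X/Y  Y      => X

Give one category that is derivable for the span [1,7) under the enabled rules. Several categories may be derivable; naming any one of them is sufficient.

NP

[0,7] S   >
  [0,1] "often" : S/NP
  [1,7] NP   <
    [1,2] "near" : NP\N
    [2,7] NP\(NP\N)   <
      [2,6] NP   <
        [2,3] "in" : N
        [3,6] NP\N   >
          [3,4] "a" : (NP\N)/PP
          [4,6] PP   <
            [4,5] "found" : S
            [5,6] "city" : PP\S
      [6,7] "cat" : (NP\(NP\N))\NP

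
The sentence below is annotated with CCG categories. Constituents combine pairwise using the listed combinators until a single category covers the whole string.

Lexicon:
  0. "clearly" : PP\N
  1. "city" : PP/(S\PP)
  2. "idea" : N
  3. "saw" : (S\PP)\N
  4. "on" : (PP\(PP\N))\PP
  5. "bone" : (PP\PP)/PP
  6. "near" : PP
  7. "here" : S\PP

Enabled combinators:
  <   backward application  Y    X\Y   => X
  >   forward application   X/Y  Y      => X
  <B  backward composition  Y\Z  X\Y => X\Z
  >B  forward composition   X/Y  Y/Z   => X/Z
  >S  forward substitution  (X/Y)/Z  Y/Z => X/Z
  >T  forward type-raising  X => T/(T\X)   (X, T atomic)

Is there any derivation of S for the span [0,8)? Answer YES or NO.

[0,8] S   <
  [0,5] PP   <
    [0,1] "clearly" : PP\N
    [1,5] PP\(PP\N)   <
      [1,4] PP   >
        [1,2] "city" : PP/(S\PP)
        [2,4] S\PP   <
          [2,3] "idea" : N
          [3,4] "saw" : (S\PP)\N
      [4,5] "on" : (PP\(PP\N))\PP
  [5,8] S\PP   <B
    [5,7] PP\PP   >
      [5,6] "bone" : (PP\PP)/PP
      [6,7] "near" : PP
    [7,8] "here" : S\PP

YES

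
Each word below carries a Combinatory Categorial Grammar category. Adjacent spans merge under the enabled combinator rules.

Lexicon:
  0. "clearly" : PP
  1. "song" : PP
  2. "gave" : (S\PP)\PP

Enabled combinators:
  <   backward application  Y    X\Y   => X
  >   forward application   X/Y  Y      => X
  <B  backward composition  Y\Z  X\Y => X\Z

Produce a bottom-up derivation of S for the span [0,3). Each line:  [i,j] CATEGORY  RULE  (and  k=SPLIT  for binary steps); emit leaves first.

[0,3] S   <
  [0,1] "clearly" : PP
  [1,3] S\PP   <
    [1,2] "song" : PP
    [2,3] "gave" : (S\PP)\PP

[0,1] PP  lex  "clearly"
[1,2] PP  lex  "song"
[2,3] (S\PP)\PP  lex  "gave"
[1,3] S\PP  <  k=2
[0,3] S  <  k=1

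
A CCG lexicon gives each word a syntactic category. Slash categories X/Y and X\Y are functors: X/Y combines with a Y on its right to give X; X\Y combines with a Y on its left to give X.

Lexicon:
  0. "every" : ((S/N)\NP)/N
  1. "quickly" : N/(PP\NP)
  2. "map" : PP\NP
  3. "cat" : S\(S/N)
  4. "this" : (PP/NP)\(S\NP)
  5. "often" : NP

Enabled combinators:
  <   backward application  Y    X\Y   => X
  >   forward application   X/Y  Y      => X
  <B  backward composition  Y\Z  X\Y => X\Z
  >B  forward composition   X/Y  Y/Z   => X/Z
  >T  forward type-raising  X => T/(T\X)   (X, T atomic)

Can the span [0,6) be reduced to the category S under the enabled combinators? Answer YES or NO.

NO

((S/N)\NP)/N N/(PP\NP) PP\NP S\(S/N) (PP/NP)\(S\NP) NP
CKY chart[0,6] = {N/(N\PP), NP/(NP\PP), PP, PP/(NP\NP), PP/(PP\PP), S/(S\PP)}; S ∉ chart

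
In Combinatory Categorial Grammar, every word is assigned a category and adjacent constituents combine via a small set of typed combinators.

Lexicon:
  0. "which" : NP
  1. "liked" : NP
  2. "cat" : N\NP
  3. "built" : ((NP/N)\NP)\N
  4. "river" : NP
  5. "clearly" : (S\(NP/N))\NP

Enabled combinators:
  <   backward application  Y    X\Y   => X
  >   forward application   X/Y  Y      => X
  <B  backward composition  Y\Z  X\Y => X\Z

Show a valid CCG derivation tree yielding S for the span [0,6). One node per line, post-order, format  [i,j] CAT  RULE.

[0,6] S   <
  [0,4] NP/N   <
    [0,1] "which" : NP
    [1,4] (NP/N)\NP   <
      [1,3] N   <
        [1,2] "liked" : NP
        [2,3] "cat" : N\NP
      [3,4] "built" : ((NP/N)\NP)\N
  [4,6] S\(NP/N)   <
    [4,5] "river" : NP
    [5,6] "clearly" : (S\(NP/N))\NP

[0,1] NP  lex  "which"
[1,2] NP  lex  "liked"
[2,3] N\NP  lex  "cat"
[1,3] N  <  k=2
[3,4] ((NP/N)\NP)\N  lex  "built"
[1,4] (NP/N)\NP  <  k=3
[0,4] NP/N  <  k=1
[4,5] NP  lex  "river"
[5,6] (S\(NP/N))\NP  lex  "clearly"
[4,6] S\(NP/N)  <  k=5
[0,6] S  <  k=4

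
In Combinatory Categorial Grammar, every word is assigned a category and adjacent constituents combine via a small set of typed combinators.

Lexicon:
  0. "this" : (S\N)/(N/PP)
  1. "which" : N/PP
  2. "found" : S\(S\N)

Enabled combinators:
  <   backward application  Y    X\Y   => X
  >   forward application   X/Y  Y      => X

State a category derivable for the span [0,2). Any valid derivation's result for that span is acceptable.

[0,3] S   <
  [0,2] S\N   >
    [0,1] "this" : (S\N)/(N/PP)
    [1,2] "which" : N/PP
  [2,3] "found" : S\(S\N)

S\N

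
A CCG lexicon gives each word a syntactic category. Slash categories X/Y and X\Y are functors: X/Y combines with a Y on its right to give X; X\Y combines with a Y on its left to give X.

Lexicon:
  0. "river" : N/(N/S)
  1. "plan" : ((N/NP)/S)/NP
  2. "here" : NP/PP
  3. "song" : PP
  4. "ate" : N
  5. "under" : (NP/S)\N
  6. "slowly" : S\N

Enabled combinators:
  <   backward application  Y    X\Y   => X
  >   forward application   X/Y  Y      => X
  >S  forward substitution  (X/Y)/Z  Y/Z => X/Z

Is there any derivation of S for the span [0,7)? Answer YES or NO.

[0,7] S   <
  [0,6] N   >
    [0,1] "river" : N/(N/S)
    [1,6] N/S   >S
      [1,4] (N/NP)/S   >
        [1,2] "plan" : ((N/NP)/S)/NP
        [2,4] NP   >
          [2,3] "here" : NP/PP
          [3,4] "song" : PP
      [4,6] NP/S   <
        [4,5] "ate" : N
        [5,6] "under" : (NP/S)\N
  [6,7] "slowly" : S\N

YES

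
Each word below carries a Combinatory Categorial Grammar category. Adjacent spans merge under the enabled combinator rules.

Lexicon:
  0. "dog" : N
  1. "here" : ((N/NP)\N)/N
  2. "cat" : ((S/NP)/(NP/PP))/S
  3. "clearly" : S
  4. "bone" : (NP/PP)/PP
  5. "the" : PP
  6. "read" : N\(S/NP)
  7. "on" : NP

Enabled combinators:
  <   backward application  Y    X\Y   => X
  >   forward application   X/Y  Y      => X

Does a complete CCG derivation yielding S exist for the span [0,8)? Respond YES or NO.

NO

N ((N/NP)\N)/N ((S/NP)/(NP/PP))/S S (NP/PP)/PP PP N\(S/NP) NP
CKY chart[0,8] = {N}; S ∉ chart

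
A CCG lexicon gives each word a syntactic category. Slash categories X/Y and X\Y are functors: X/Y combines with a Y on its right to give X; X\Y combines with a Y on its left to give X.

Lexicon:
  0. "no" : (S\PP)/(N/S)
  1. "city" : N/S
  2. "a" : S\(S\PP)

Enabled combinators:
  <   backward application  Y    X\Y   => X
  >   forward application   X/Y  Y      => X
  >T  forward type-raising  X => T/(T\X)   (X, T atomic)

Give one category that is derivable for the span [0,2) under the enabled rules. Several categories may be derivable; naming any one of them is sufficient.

[0,3] S   <
  [0,2] S\PP   >
    [0,1] "no" : (S\PP)/(N/S)
    [1,2] "city" : N/S
  [2,3] "a" : S\(S\PP)

S\PP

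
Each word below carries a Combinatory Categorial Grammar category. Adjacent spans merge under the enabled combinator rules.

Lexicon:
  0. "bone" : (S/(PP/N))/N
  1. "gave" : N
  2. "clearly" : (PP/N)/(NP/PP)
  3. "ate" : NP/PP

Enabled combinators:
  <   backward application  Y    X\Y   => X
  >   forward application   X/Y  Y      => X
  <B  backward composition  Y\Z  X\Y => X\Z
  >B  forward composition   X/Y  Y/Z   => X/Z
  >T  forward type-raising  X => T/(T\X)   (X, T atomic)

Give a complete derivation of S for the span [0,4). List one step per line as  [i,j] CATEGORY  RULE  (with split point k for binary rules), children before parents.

[0,4] S   >
  [0,2] S/(PP/N)   >
    [0,1] "bone" : (S/(PP/N))/N
    [1,2] "gave" : N
  [2,4] PP/N   >
    [2,3] "clearly" : (PP/N)/(NP/PP)
    [3,4] "ate" : NP/PP

[0,1] (S/(PP/N))/N  lex  "bone"
[1,2] N  lex  "gave"
[0,2] S/(PP/N)  >  k=1
[2,3] (PP/N)/(NP/PP)  lex  "clearly"
[3,4] NP/PP  lex  "ate"
[2,4] PP/N  >  k=3
[0,4] S  >  k=2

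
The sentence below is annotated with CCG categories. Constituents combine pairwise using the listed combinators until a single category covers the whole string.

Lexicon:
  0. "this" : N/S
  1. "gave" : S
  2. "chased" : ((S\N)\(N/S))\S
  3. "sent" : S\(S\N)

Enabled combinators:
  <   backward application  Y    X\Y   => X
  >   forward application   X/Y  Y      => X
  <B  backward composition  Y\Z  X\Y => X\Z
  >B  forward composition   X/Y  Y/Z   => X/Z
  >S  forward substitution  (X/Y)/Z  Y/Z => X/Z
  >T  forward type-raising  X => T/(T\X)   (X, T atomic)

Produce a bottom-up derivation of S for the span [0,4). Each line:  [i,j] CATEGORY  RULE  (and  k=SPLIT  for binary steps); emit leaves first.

[0,4] S   <
  [0,3] S\N   <
    [0,1] "this" : N/S
    [1,3] (S\N)\(N/S)   <
      [1,2] "gave" : S
      [2,3] "chased" : ((S\N)\(N/S))\S
  [3,4] "sent" : S\(S\N)

[0,1] N/S  lex  "this"
[1,2] S  lex  "gave"
[2,3] ((S\N)\(N/S))\S  lex  "chased"
[1,3] (S\N)\(N/S)  <  k=2
[0,3] S\N  <  k=1
[3,4] S\(S\N)  lex  "sent"
[0,4] S  <  k=3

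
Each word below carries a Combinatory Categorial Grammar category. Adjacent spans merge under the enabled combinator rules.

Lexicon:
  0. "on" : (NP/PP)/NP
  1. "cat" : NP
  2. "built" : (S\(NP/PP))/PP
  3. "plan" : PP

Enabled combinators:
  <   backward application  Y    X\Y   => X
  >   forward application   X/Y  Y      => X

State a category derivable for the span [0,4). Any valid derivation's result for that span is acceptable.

S

[0,4] S   <
  [0,2] NP/PP   >
    [0,1] "on" : (NP/PP)/NP
    [1,2] "cat" : NP
  [2,4] S\(NP/PP)   >
    [2,3] "built" : (S\(NP/PP))/PP
    [3,4] "plan" : PP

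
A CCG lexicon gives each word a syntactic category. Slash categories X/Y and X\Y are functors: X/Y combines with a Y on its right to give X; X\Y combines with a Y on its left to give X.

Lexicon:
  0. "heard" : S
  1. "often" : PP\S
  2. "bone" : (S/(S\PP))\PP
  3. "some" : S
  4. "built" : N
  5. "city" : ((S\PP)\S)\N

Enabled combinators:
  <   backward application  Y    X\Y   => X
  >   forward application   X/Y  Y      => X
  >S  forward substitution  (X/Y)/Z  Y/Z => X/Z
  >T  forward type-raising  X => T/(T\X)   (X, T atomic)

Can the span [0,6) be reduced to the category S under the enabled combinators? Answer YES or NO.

YES

[0,6] S   >
  [0,3] S/(S\PP)   <
    [0,2] PP   <
      [0,1] "heard" : S
      [1,2] "often" : PP\S
    [2,3] "bone" : (S/(S\PP))\PP
  [3,6] S\PP   <
    [3,4] "some" : S
    [4,6] (S\PP)\S   <
      [4,5] "built" : N
      [5,6] "city" : ((S\PP)\S)\N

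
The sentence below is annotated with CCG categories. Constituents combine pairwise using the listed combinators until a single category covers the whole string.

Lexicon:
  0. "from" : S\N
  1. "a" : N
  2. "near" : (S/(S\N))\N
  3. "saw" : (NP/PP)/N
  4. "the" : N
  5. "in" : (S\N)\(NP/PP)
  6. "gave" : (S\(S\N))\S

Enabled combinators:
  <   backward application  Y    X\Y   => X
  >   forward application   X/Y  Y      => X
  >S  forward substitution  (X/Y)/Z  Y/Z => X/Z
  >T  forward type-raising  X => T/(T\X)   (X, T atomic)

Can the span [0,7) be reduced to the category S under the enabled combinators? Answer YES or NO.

YES

[0,7] S   <
  [0,1] "from" : S\N
  [1,7] S\(S\N)   <
    [1,6] S   >
      [1,3] S/(S\N)   <
        [1,2] "a" : N
        [2,3] "near" : (S/(S\N))\N
      [3,6] S\N   <
        [3,5] NP/PP   >
          [3,4] "saw" : (NP/PP)/N
          [4,5] "the" : N
        [5,6] "in" : (S\N)\(NP/PP)
    [6,7] "gave" : (S\(S\N))\S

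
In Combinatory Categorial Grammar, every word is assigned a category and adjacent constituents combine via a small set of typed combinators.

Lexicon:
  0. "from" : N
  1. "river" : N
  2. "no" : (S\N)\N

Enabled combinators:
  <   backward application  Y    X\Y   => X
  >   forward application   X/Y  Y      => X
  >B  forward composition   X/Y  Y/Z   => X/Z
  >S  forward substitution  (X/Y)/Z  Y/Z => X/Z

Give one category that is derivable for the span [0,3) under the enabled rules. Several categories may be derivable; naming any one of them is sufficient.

[0,3] S   <
  [0,1] "from" : N
  [1,3] S\N   <
    [1,2] "river" : N
    [2,3] "no" : (S\N)\N

S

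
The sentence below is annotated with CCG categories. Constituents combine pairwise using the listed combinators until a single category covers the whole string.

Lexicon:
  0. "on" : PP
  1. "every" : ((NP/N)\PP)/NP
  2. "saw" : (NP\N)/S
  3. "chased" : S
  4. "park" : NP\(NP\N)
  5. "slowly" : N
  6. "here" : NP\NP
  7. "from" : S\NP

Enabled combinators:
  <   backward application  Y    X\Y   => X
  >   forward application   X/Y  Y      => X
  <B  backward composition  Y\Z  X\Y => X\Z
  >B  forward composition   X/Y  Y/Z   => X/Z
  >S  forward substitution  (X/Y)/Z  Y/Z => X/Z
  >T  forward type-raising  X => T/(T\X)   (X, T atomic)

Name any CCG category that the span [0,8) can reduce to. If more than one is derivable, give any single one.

S

[0,8] S   <
  [0,6] NP   >
    [0,5] NP/N   <
      [0,1] "on" : PP
      [1,5] (NP/N)\PP   >
        [1,2] "every" : ((NP/N)\PP)/NP
        [2,5] NP   <
          [2,4] NP\N   >
            [2,3] "saw" : (NP\N)/S
            [3,4] "chased" : S
          [4,5] "park" : NP\(NP\N)
    [5,6] "slowly" : N
  [6,8] S\NP   <B
    [6,7] "here" : NP\NP
    [7,8] "from" : S\NP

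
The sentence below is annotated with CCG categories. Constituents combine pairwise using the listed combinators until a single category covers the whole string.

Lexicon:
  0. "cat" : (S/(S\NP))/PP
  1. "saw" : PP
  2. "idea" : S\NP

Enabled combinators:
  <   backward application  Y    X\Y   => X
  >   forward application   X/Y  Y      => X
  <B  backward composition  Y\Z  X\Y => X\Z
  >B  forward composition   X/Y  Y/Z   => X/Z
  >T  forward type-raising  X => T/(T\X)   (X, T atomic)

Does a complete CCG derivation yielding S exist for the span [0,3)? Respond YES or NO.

[0,3] S   >
  [0,2] S/(S\NP)   >
    [0,1] "cat" : (S/(S\NP))/PP
    [1,2] "saw" : PP
  [2,3] "idea" : S\NP

YES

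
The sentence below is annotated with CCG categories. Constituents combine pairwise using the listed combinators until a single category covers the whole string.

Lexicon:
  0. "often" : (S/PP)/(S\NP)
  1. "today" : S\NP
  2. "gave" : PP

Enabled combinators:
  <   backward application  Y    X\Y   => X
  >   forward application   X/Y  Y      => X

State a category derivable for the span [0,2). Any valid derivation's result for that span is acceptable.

[0,3] S   >
  [0,2] S/PP   >
    [0,1] "often" : (S/PP)/(S\NP)
    [1,2] "today" : S\NP
  [2,3] "gave" : PP

S/PP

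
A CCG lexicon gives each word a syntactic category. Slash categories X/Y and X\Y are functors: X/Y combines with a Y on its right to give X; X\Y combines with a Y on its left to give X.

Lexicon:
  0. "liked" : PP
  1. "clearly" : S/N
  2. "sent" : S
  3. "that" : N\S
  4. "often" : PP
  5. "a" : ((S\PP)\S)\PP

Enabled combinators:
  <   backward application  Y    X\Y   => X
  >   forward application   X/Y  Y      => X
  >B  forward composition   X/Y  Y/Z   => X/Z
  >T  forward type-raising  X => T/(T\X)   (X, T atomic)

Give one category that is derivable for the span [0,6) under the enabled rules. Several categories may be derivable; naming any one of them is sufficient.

S

[0,6] S   >
  [0,1] S/(S\PP)   >T
    [0,1] "liked" : PP
  [1,6] S\PP   <
    [1,4] S   >
      [1,2] "clearly" : S/N
      [2,4] N   >
        [2,3] N/(N\S)   >T
          [2,3] "sent" : S
        [3,4] "that" : N\S
    [4,6] (S\PP)\S   <
      [4,5] "often" : PP
      [5,6] "a" : ((S\PP)\S)\PP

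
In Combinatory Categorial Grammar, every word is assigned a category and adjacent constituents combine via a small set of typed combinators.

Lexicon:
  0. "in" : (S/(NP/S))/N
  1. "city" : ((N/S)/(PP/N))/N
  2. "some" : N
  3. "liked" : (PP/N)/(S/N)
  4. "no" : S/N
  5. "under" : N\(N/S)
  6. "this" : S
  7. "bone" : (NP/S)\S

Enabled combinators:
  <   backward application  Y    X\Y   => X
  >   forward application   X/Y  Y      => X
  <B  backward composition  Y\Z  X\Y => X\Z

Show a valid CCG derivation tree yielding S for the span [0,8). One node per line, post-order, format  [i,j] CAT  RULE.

[0,8] S   >
  [0,6] S/(NP/S)   >
    [0,1] "in" : (S/(NP/S))/N
    [1,6] N   <
      [1,5] N/S   >
        [1,3] (N/S)/(PP/N)   >
          [1,2] "city" : ((N/S)/(PP/N))/N
          [2,3] "some" : N
        [3,5] PP/N   >
          [3,4] "liked" : (PP/N)/(S/N)
          [4,5] "no" : S/N
      [5,6] "under" : N\(N/S)
  [6,8] NP/S   <
    [6,7] "this" : S
    [7,8] "bone" : (NP/S)\S

[0,1] (S/(NP/S))/N  lex  "in"
[1,2] ((N/S)/(PP/N))/N  lex  "city"
[2,3] N  lex  "some"
[1,3] (N/S)/(PP/N)  >  k=2
[3,4] (PP/N)/(S/N)  lex  "liked"
[4,5] S/N  lex  "no"
[3,5] PP/N  >  k=4
[1,5] N/S  >  k=3
[5,6] N\(N/S)  lex  "under"
[1,6] N  <  k=5
[0,6] S/(NP/S)  >  k=1
[6,7] S  lex  "this"
[7,8] (NP/S)\S  lex  "bone"
[6,8] NP/S  <  k=7
[0,8] S  >  k=6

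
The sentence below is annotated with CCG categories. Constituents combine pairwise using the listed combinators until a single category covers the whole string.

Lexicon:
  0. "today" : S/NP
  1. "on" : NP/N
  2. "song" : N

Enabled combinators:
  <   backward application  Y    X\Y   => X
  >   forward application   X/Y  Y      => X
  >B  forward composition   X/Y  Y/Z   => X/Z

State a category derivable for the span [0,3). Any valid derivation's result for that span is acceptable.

[0,3] S   >
  [0,1] "today" : S/NP
  [1,3] NP   >
    [1,2] "on" : NP/N
    [2,3] "song" : N

S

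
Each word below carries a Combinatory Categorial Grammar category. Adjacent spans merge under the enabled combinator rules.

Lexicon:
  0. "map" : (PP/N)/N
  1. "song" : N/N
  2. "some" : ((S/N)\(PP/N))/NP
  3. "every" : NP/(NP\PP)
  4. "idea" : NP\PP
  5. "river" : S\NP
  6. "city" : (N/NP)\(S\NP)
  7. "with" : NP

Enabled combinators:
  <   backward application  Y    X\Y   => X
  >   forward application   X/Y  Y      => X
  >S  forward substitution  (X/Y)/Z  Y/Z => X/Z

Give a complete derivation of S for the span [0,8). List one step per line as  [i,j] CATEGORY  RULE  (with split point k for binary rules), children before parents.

[0,8] S   >
  [0,5] S/N   <
    [0,2] PP/N   >S
      [0,1] "map" : (PP/N)/N
      [1,2] "song" : N/N
    [2,5] (S/N)\(PP/N)   >
      [2,3] "some" : ((S/N)\(PP/N))/NP
      [3,5] NP   >
        [3,4] "every" : NP/(NP\PP)
        [4,5] "idea" : NP\PP
  [5,8] N   >
    [5,7] N/NP   <
      [5,6] "river" : S\NP
      [6,7] "city" : (N/NP)\(S\NP)
    [7,8] "with" : NP

[0,1] (PP/N)/N  lex  "map"
[1,2] N/N  lex  "song"
[0,2] PP/N  >S  k=1
[2,3] ((S/N)\(PP/N))/NP  lex  "some"
[3,4] NP/(NP\PP)  lex  "every"
[4,5] NP\PP  lex  "idea"
[3,5] NP  >  k=4
[2,5] (S/N)\(PP/N)  >  k=3
[0,5] S/N  <  k=2
[5,6] S\NP  lex  "river"
[6,7] (N/NP)\(S\NP)  lex  "city"
[5,7] N/NP  <  k=6
[7,8] NP  lex  "with"
[5,8] N  >  k=7
[0,8] S  >  k=5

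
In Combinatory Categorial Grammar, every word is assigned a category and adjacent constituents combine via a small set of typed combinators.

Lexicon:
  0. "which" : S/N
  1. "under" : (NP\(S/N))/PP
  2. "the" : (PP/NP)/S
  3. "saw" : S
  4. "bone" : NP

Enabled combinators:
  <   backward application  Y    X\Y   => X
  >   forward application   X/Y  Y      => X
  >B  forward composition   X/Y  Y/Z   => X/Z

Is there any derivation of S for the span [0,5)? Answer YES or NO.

NO

S/N (NP\(S/N))/PP (PP/NP)/S S NP
CKY chart[0,5] = {NP}; S ∉ chart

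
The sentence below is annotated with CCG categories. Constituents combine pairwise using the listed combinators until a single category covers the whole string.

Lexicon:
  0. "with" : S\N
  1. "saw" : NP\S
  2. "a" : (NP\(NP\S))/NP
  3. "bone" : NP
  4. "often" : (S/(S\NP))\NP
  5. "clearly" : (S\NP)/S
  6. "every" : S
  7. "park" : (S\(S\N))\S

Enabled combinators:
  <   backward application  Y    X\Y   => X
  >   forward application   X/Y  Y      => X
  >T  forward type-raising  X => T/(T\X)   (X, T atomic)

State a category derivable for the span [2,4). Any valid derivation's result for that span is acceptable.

NP\(NP\S)

[0,8] S   <
  [0,1] "with" : S\N
  [1,8] S\(S\N)   <
    [1,7] S   >
      [1,5] S/(S\NP)   <
        [1,4] NP   <
          [1,2] "saw" : NP\S
          [2,4] NP\(NP\S)   >
            [2,3] "a" : (NP\(NP\S))/NP
            [3,4] "bone" : NP
        [4,5] "often" : (S/(S\NP))\NP
      [5,7] S\NP   >
        [5,6] "clearly" : (S\NP)/S
        [6,7] "every" : S
    [7,8] "park" : (S\(S\N))\S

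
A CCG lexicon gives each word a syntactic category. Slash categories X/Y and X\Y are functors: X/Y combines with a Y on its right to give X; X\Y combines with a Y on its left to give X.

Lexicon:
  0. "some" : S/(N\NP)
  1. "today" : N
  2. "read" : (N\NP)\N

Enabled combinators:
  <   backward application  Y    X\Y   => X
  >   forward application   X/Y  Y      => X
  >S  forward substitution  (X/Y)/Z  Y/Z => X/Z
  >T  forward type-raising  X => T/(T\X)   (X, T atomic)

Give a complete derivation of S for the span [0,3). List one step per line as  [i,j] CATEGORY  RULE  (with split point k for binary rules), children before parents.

[0,1] S/(N\NP)  lex  "some"
[1,2] N  lex  "today"
[2,3] (N\NP)\N  lex  "read"
[1,3] N\NP  <  k=2
[0,3] S  >  k=1

[0,3] S   >
  [0,1] "some" : S/(N\NP)
  [1,3] N\NP   <
    [1,2] "today" : N
    [2,3] "read" : (N\NP)\N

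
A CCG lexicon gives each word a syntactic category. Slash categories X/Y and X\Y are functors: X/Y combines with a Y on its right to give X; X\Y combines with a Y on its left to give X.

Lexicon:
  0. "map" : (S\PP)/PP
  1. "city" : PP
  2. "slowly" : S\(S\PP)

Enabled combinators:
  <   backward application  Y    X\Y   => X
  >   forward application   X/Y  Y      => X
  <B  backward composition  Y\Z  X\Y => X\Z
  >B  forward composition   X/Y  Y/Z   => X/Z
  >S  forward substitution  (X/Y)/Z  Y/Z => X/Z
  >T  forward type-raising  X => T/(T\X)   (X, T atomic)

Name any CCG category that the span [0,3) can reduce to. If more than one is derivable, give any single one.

S

[0,3] S   <
  [0,2] S\PP   >
    [0,1] "map" : (S\PP)/PP
    [1,2] "city" : PP
  [2,3] "slowly" : S\(S\PP)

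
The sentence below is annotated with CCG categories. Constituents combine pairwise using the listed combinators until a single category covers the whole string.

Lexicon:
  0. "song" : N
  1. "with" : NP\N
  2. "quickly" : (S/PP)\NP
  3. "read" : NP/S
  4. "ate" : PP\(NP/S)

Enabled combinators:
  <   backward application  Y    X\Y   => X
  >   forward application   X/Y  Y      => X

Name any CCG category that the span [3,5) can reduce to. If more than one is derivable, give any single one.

PP

[0,5] S   >
  [0,3] S/PP   <
    [0,2] NP   <
      [0,1] "song" : N
      [1,2] "with" : NP\N
    [2,3] "quickly" : (S/PP)\NP
  [3,5] PP   <
    [3,4] "read" : NP/S
    [4,5] "ate" : PP\(NP/S)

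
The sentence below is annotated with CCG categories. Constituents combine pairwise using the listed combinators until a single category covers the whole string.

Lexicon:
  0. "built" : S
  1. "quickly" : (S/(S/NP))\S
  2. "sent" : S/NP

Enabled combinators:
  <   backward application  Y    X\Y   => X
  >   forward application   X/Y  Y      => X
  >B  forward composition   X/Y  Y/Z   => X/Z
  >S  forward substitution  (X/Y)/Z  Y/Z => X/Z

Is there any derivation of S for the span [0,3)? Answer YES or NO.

YES

[0,3] S   >
  [0,2] S/(S/NP)   <
    [0,1] "built" : S
    [1,2] "quickly" : (S/(S/NP))\S
  [2,3] "sent" : S/NP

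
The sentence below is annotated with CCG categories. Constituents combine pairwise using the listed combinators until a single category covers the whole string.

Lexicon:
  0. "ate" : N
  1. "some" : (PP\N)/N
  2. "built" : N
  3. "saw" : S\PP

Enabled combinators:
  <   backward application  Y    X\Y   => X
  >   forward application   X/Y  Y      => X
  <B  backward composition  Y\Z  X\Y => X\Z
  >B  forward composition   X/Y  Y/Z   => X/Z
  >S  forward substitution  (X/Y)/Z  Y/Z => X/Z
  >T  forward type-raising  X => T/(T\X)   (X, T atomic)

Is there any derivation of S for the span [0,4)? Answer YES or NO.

YES

[0,4] S   <
  [0,1] "ate" : N
  [1,4] S\N   <B
    [1,3] PP\N   >
      [1,2] "some" : (PP\N)/N
      [2,3] "built" : N
    [3,4] "saw" : S\PP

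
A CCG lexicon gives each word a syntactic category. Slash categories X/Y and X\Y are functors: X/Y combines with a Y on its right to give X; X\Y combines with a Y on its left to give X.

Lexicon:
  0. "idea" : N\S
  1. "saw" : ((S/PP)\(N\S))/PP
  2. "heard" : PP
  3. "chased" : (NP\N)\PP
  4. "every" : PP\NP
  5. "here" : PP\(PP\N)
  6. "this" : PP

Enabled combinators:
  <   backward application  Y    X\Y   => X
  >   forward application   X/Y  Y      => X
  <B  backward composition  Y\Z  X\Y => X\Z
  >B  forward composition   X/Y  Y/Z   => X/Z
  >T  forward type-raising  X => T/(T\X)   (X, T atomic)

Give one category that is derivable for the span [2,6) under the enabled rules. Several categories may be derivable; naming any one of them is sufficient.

PP

[0,7] S   >
  [0,6] S/PP   <
    [0,1] "idea" : N\S
    [1,6] (S/PP)\(N\S)   >
      [1,2] "saw" : ((S/PP)\(N\S))/PP
      [2,6] PP   <
        [2,5] PP\N   <B
          [2,4] NP\N   <
            [2,3] "heard" : PP
            [3,4] "chased" : (NP\N)\PP
          [4,5] "every" : PP\NP
        [5,6] "here" : PP\(PP\N)
  [6,7] "this" : PP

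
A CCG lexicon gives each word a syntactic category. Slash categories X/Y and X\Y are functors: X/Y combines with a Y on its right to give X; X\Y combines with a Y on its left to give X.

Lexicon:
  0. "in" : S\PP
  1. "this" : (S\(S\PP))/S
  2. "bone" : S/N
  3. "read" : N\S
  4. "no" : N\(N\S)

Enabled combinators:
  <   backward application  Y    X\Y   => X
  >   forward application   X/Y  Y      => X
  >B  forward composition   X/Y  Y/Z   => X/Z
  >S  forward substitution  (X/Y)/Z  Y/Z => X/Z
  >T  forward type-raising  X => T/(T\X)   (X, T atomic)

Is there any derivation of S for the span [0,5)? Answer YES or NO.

[0,5] S   <
  [0,1] "in" : S\PP
  [1,5] S\(S\PP)   >
    [1,2] "this" : (S\(S\PP))/S
    [2,5] S   >
      [2,3] "bone" : S/N
      [3,5] N   <
        [3,4] "read" : N\S
        [4,5] "no" : N\(N\S)

YES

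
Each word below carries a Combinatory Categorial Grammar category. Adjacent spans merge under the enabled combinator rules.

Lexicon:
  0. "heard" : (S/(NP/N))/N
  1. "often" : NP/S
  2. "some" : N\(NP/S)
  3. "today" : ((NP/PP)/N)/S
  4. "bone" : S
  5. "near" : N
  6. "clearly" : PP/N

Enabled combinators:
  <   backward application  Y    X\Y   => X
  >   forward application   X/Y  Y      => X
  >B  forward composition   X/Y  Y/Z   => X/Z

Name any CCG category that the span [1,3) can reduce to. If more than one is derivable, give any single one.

N

[0,7] S   >
  [0,3] S/(NP/N)   >
    [0,1] "heard" : (S/(NP/N))/N
    [1,3] N   <
      [1,2] "often" : NP/S
      [2,3] "some" : N\(NP/S)
  [3,7] NP/N   >B
    [3,6] NP/PP   >
      [3,5] (NP/PP)/N   >
        [3,4] "today" : ((NP/PP)/N)/S
        [4,5] "bone" : S
      [5,6] "near" : N
    [6,7] "clearly" : PP/N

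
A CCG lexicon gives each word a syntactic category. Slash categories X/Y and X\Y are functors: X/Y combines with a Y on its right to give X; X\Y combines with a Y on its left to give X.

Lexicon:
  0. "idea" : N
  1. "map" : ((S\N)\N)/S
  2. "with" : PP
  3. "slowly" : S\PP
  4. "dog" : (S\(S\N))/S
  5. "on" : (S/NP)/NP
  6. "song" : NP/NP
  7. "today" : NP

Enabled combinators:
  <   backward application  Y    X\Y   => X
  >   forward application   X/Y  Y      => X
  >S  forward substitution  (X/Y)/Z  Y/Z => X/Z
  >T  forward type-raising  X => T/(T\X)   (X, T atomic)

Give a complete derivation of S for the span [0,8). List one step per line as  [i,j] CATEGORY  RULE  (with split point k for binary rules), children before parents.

[0,1] N  lex  "idea"
[1,2] ((S\N)\N)/S  lex  "map"
[2,3] PP  lex  "with"
[3,4] S\PP  lex  "slowly"
[2,4] S  <  k=3
[1,4] (S\N)\N  >  k=2
[0,4] S\N  <  k=1
[4,5] (S\(S\N))/S  lex  "dog"
[5,6] (S/NP)/NP  lex  "on"
[6,7] NP/NP  lex  "song"
[5,7] S/NP  >S  k=6
[7,8] NP  lex  "today"
[5,8] S  >  k=7
[4,8] S\(S\N)  >  k=5
[0,8] S  <  k=4

[0,8] S   <
  [0,4] S\N   <
    [0,1] "idea" : N
    [1,4] (S\N)\N   >
      [1,2] "map" : ((S\N)\N)/S
      [2,4] S   <
        [2,3] "with" : PP
        [3,4] "slowly" : S\PP
  [4,8] S\(S\N)   >
    [4,5] "dog" : (S\(S\N))/S
    [5,8] S   >
      [5,7] S/NP   >S
        [5,6] "on" : (S/NP)/NP
        [6,7] "song" : NP/NP
      [7,8] "today" : NP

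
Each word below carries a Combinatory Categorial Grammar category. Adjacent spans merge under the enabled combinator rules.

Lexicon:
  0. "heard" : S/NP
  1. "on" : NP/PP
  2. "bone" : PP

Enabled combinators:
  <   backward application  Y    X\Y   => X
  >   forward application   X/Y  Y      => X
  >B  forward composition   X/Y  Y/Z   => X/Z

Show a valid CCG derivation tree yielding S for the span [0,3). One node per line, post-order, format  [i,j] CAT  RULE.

[0,1] S/NP  lex  "heard"
[1,2] NP/PP  lex  "on"
[0,2] S/PP  >B  k=1
[2,3] PP  lex  "bone"
[0,3] S  >  k=2

[0,3] S   >
  [0,2] S/PP   >B
    [0,1] "heard" : S/NP
    [1,2] "on" : NP/PP
  [2,3] "bone" : PP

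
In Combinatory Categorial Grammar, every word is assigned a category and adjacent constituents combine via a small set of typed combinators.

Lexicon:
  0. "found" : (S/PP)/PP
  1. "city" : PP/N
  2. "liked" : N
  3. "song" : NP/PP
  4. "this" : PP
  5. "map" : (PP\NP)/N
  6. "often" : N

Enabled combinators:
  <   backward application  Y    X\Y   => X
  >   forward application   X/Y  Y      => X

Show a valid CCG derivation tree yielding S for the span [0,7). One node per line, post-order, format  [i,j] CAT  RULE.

[0,7] S   >
  [0,3] S/PP   >
    [0,1] "found" : (S/PP)/PP
    [1,3] PP   >
      [1,2] "city" : PP/N
      [2,3] "liked" : N
  [3,7] PP   <
    [3,5] NP   >
      [3,4] "song" : NP/PP
      [4,5] "this" : PP
    [5,7] PP\NP   >
      [5,6] "map" : (PP\NP)/N
      [6,7] "often" : N

[0,1] (S/PP)/PP  lex  "found"
[1,2] PP/N  lex  "city"
[2,3] N  lex  "liked"
[1,3] PP  >  k=2
[0,3] S/PP  >  k=1
[3,4] NP/PP  lex  "song"
[4,5] PP  lex  "this"
[3,5] NP  >  k=4
[5,6] (PP\NP)/N  lex  "map"
[6,7] N  lex  "often"
[5,7] PP\NP  >  k=6
[3,7] PP  <  k=5
[0,7] S  >  k=3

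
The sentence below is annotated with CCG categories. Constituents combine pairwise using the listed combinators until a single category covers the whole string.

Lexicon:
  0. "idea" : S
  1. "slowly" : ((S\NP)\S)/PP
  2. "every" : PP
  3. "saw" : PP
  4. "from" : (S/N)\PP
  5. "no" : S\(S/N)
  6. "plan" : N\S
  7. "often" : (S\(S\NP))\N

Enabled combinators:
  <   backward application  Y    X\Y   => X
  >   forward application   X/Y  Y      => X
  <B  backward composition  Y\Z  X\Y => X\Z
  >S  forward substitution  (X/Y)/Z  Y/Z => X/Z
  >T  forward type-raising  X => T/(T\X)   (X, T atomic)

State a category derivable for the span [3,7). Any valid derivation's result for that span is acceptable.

[0,8] S   <
  [0,3] S\NP   <
    [0,1] "idea" : S
    [1,3] (S\NP)\S   >
      [1,2] "slowly" : ((S\NP)\S)/PP
      [2,3] "every" : PP
  [3,8] S\(S\NP)   <
    [3,7] N   <
      [3,6] S   <
        [3,4] "saw" : PP
        [4,6] S\PP   <B
          [4,5] "from" : (S/N)\PP
          [5,6] "no" : S\(S/N)
      [6,7] "plan" : N\S
    [7,8] "often" : (S\(S\NP))\N

N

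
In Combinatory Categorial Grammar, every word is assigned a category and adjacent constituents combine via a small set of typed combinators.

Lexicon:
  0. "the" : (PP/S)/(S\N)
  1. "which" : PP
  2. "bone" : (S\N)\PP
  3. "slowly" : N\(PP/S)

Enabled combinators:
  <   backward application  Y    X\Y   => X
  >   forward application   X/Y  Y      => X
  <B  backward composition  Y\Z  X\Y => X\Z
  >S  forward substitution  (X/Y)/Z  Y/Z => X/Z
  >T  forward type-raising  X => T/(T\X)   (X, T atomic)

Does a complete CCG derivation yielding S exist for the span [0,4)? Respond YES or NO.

NO

(PP/S)/(S\N) PP (S\N)\PP N\(PP/S)
CKY chart[0,4] = {N, N/(N\N), NP/(NP\N), PP/(PP\N), S/(S\N)}; S ∉ chart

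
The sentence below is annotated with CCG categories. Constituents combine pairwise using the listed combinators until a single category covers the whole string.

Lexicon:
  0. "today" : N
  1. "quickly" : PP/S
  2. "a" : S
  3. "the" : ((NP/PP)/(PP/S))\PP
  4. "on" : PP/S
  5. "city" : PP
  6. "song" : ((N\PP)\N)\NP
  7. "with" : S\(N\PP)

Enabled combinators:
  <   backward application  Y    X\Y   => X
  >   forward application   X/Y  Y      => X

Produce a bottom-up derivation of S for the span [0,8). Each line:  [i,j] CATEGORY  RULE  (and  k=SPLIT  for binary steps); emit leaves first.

[0,8] S   <
  [0,7] N\PP   <
    [0,1] "today" : N
    [1,7] (N\PP)\N   <
      [1,6] NP   >
        [1,5] NP/PP   >
          [1,4] (NP/PP)/(PP/S)   <
            [1,3] PP   >
              [1,2] "quickly" : PP/S
              [2,3] "a" : S
            [3,4] "the" : ((NP/PP)/(PP/S))\PP
          [4,5] "on" : PP/S
        [5,6] "city" : PP
      [6,7] "song" : ((N\PP)\N)\NP
  [7,8] "with" : S\(N\PP)

[0,1] N  lex  "today"
[1,2] PP/S  lex  "quickly"
[2,3] S  lex  "a"
[1,3] PP  >  k=2
[3,4] ((NP/PP)/(PP/S))\PP  lex  "the"
[1,4] (NP/PP)/(PP/S)  <  k=3
[4,5] PP/S  lex  "on"
[1,5] NP/PP  >  k=4
[5,6] PP  lex  "city"
[1,6] NP  >  k=5
[6,7] ((N\PP)\N)\NP  lex  "song"
[1,7] (N\PP)\N  <  k=6
[0,7] N\PP  <  k=1
[7,8] S\(N\PP)  lex  "with"
[0,8] S  <  k=7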